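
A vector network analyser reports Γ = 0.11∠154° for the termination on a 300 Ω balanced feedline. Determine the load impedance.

Z_L ≈ 245 + j23.9 Ω

Z_L = Z_0·(1 + Γ)/(1 − Γ) = 300·(0.901 + j0.0482)/(1.1 − j0.0482)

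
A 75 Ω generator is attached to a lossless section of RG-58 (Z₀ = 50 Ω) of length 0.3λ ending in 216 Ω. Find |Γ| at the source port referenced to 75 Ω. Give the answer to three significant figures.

|Γ| ≈ 0.72

βl = 2π × 0.3 = 108°
tan(βl) = -3.08
Z_in = Z_0·(Z_L + jZ_0·tanβl)/(Z_0 + jZ_L·tanβl) = 12.7 + j15.3 Ω
Γ_s = (Z_in − Z_s)/(Z_in + Z_s) = (-62.3 + j15.3)/(87.7 + j15.3), |Γ_s| = 0.72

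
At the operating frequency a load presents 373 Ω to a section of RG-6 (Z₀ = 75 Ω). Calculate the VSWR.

VSWR ≈ 4.97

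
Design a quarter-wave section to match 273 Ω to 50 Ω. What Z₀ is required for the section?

Z_qwt ≈ 117 Ω

Z_qwt = √(Z_0·R_L) = √(50 × 273) = √13650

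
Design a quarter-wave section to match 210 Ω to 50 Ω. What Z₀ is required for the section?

Z_qwt = √(Z_0·R_L) = √(50 × 210) = √10500

Z_qwt ≈ 102 Ω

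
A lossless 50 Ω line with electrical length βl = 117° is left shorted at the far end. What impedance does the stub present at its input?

tan(βl) = -1.96
For a shorted stub, Z_in = jZ_0·tan(βl)

Z_in ≈ −j98.1 Ω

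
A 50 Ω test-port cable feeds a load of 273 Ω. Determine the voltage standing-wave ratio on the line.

For a purely resistive load, VSWR = R_L/Z_0 or Z_0/R_L (whichever > 1) = 273/50

VSWR ≈ 5.46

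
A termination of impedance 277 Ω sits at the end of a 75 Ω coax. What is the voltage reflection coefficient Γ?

Γ = (Z_L − Z_0)/(Z_L + Z_0) = (277 − 75)/(277 + 75) = 202/352

Γ = 0.574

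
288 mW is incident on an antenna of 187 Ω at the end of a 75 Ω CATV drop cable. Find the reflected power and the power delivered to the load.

Γ = (187 − 75)/(187 + 75) = 0.427
|Γ|² = 0.183
P_refl = |Γ|²·P_inc = 52.6 mW, P_del = (1 − |Γ|²)·P_inc = 235 mW

P_reflected ≈ 52.6 mW; P_delivered ≈ 235 mW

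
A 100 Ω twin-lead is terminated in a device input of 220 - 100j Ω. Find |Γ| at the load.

|Γ| ≈ 0.466

Γ = (Z_L − Z_0)/(Z_L + Z_0) = (120 − j100)/(320 − j100)
|Γ| = 156/335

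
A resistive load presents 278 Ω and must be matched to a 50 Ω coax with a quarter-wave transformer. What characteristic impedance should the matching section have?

Z_qwt = √(Z_0·R_L) = √(50 × 278) = √13900

Z_qwt ≈ 118 Ω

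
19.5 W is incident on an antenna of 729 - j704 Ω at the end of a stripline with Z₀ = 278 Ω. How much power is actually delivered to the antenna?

P_delivered ≈ 10.5 W

|Γ| = |(451 − j704)/(1007 − j704)| = 0.68
|Γ|² = 0.463
P_refl = |Γ|²·P_inc = 9.03 W, P_del = (1 − |Γ|²)·P_inc = 10.5 W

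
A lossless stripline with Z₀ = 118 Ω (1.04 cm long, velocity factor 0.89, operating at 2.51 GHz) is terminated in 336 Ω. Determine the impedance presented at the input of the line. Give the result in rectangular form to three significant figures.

λ = v/f = 0.89·c / 2.51 GHz = 0.106 m
βl = 2π·l/λ = 2π × 0.0978 = 35.2°
tan(βl) = tan(35.2°) = 0.705
Z_in = Z_0·(Z_L + jZ_0·tanβl)/(Z_0 + jZ_L·tanβl)
     = 118·(336 + j83.2)/(118 + j237)

Z_in ≈ 100 − j118 Ω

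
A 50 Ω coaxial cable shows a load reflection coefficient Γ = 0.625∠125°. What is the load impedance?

Z_L = Z_0·(1 + Γ)/(1 − Γ) = 50·(0.642 + j0.512)/(1.36 − j0.512)

Z_L ≈ 14.5 + j24.3 Ω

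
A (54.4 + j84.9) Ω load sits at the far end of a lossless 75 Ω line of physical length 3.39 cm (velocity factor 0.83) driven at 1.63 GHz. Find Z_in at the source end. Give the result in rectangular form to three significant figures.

Z_in ≈ 39.1 − j64.8 Ω

λ = v/f = 0.83·c / 1.63 GHz = 0.153 m
βl = 2π·l/λ = 2π × 0.222 = 79.9°
tan(βl) = tan(79.9°) = 5.61
Z_in = Z_0·(Z_L + jZ_0·tanβl)/(Z_0 + jZ_L·tanβl)
     = 75·(54.4 + j506)/(-401 + j305)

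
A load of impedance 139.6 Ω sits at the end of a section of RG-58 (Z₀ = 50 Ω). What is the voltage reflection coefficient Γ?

Γ = 0.473

Γ = (Z_L − Z_0)/(Z_L + Z_0) = (139.6 − 50)/(139.6 + 50) = 89.6/189.6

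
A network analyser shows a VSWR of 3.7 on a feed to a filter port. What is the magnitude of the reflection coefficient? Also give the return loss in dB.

|Γ| ≈ 0.574; return loss ≈ 4.81 dB

|Γ| = (S − 1)/(S + 1) = (3.7 − 1)/(3.7 + 1) = 2.7/4.7
RL = −20·log₁₀|Γ| = −20·log₁₀(0.574)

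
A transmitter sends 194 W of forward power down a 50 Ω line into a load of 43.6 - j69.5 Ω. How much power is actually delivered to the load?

P_delivered ≈ 124 W

|Γ| = |(-6.4 − j69.5)/(93.6 − j69.5)| = 0.599
|Γ|² = 0.358
P_refl = |Γ|²·P_inc = 69.5 W, P_del = (1 − |Γ|²)·P_inc = 124 W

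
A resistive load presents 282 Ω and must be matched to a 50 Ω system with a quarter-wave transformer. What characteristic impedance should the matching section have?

Z_qwt = √(Z_0·R_L) = √(50 × 282) = √14100

Z_qwt ≈ 119 Ω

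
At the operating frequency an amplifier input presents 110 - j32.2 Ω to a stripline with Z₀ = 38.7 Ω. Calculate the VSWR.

VSWR ≈ 3.12

Γ = (Z_L − Z_0)/(Z_L + Z_0) = (71.3 − j32.2)/(148.7 − j32.2)
|Γ| = 78.2/152 = 0.514
VSWR = (1 + |Γ|)/(1 − |Γ|) = 1.51/0.486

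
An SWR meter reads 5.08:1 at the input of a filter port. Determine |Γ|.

|Γ| = (S − 1)/(S + 1) = (5.08 − 1)/(5.08 + 1) = 4.08/6.08

|Γ| ≈ 0.671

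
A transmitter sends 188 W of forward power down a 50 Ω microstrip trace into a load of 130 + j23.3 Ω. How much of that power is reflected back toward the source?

P_reflected ≈ 39.6 W

|Γ| = |(80 + j23.3)/(180 + j23.3)| = 0.459
|Γ|² = 0.211
P_refl = |Γ|²·P_inc = 39.6 W, P_del = (1 − |Γ|²)·P_inc = 148 W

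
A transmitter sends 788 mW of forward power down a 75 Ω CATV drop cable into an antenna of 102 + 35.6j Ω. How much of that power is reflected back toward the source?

P_reflected ≈ 48.3 mW

|Γ| = |(27 + j35.6)/(177 + j35.6)| = 0.247
|Γ|² = 0.0612
P_refl = |Γ|²·P_inc = 48.3 mW, P_del = (1 − |Γ|²)·P_inc = 740 mW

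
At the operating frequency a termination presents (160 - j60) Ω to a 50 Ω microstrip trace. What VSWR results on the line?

VSWR ≈ 3.69

Γ = (Z_L − Z_0)/(Z_L + Z_0) = (110 − j60)/(210 − j60)
|Γ| = 125/218 = 0.574
VSWR = (1 + |Γ|)/(1 − |Γ|) = 1.57/0.426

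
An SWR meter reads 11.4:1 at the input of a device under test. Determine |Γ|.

|Γ| ≈ 0.839

|Γ| = (S − 1)/(S + 1) = (11.4 − 1)/(11.4 + 1) = 10.4/12.4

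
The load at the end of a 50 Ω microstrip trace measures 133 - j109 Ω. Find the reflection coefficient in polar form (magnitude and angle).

Γ = (Z_L − Z_0)/(Z_L + Z_0) = (83 − j109)/(183 − j109)
|Γ| = 137/213 = 0.643

Γ ≈ 0.643 ∠ -21.9°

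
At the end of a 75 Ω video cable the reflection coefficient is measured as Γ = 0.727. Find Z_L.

Z_L ≈ 474 Ω

Z_L = Z_0·(1 + Γ)/(1 − Γ) = 75·(1.73)/(0.273)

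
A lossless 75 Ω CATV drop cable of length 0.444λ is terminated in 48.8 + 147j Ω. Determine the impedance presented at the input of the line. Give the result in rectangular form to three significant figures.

Z_in ≈ 18.4 + j72 Ω

βl = 2π × 0.444 = 160°
tan(βl) = tan(160°) = -0.367
Z_in = Z_0·(Z_L + jZ_0·tanβl)/(Z_0 + jZ_L·tanβl)
     = 75·(48.8 + j119)/(129 − j17.9)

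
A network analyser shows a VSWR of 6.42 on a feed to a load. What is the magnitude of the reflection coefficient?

|Γ| ≈ 0.73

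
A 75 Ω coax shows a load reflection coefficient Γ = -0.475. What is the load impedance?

Z_L = Z_0·(1 + Γ)/(1 − Γ) = 75·(0.525)/(1.48)

Z_L ≈ 26.7 Ω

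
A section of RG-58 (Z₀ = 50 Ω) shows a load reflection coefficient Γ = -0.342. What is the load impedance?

Z_L = Z_0·(1 + Γ)/(1 − Γ) = 50·(0.658)/(1.34)

Z_L ≈ 24.5 Ω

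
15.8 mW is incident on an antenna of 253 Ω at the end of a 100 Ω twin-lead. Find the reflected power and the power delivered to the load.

Γ = (253 − 100)/(253 + 100) = 0.433
|Γ|² = 0.188
P_refl = |Γ|²·P_inc = 2.97 mW, P_del = (1 − |Γ|²)·P_inc = 12.8 mW

P_reflected ≈ 2.97 mW; P_delivered ≈ 12.8 mW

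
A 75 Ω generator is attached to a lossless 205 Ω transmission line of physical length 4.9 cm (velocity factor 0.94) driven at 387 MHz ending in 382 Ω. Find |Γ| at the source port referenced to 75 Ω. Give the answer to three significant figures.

λ = v/f = 0.94·c / 387 MHz = 0.729 m
βl = 2π·l/λ = 2π × 0.0672 = 24.2°
tan(βl) = 0.45
Z_in = Z_0·(Z_L + jZ_0·tanβl)/(Z_0 + jZ_L·tanβl) = 270 − j134 Ω
Γ_s = (Z_in − Z_s)/(Z_in + Z_s) = (195 − j134)/(345 − j134), |Γ_s| = 0.639

|Γ| ≈ 0.639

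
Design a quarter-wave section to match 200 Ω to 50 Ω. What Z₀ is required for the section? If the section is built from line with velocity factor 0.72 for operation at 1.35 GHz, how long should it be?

Z_qwt = √(Z_0·R_L) = √(50 × 200) = √10000
λ = 0.72·c/f = 0.16 m, so l = λ/4 = 0.04 m

Z_qwt ≈ 100 Ω; length ≈ 4 cm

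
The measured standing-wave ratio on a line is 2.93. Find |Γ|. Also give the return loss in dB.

|Γ| = (S − 1)/(S + 1) = (2.93 − 1)/(2.93 + 1) = 1.93/3.93
RL = −20·log₁₀|Γ| = −20·log₁₀(0.491)

|Γ| ≈ 0.491; return loss ≈ 6.18 dB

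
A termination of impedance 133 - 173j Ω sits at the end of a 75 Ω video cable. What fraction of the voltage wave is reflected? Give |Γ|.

|Γ| ≈ 0.674

Γ = (Z_L − Z_0)/(Z_L + Z_0) = (58 − j173)/(208 − j173)
|Γ| = 182/271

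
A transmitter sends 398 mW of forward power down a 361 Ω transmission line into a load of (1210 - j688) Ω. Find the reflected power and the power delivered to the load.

|Γ| = |(849 − j688)/(1571 − j688)| = 0.637
|Γ|² = 0.406
P_refl = |Γ|²·P_inc = 162 mW, P_del = (1 − |Γ|²)·P_inc = 236 mW

P_reflected ≈ 162 mW; P_delivered ≈ 236 mW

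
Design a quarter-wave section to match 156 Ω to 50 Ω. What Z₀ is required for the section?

Z_qwt = √(Z_0·R_L) = √(50 × 156) = √7800

Z_qwt ≈ 88.3 Ω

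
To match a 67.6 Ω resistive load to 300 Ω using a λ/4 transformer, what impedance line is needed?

Z_qwt ≈ 142 Ω

Z_qwt = √(Z_0·R_L) = √(300 × 67.6) = √20280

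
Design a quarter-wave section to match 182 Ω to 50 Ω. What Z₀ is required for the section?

Z_qwt = √(Z_0·R_L) = √(50 × 182) = √9100

Z_qwt ≈ 95.4 Ω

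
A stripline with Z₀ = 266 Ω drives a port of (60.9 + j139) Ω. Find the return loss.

Γ = (-205.1 + j139)/(326.9 + j139), |Γ| = 0.697
RL = −20·log₁₀|Γ| = −20·log₁₀(0.697)

RL ≈ 3.13 dB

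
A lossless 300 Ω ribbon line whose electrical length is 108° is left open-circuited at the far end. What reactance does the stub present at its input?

tan(βl) = -3.08
For an open-circuited stub, Z_in = −jZ_0·cot(βl) = −jZ_0/tan(βl)

X_in ≈ 97.5 Ω (inductive)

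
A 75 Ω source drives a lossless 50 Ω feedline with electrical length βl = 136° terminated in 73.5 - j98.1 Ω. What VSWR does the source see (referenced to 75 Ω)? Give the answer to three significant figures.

tan(βl) = -0.966
Z_in = Z_0·(Z_L + jZ_0·tanβl)/(Z_0 + jZ_L·tanβl) = 50.4 + j83.6 Ω
Γ_s = (Z_in − Z_s)/(Z_in + Z_s) = (-24.6 + j83.6)/(125 + j83.6), |Γ_s| = 0.578
VSWR = (1 + |Γ_s|)/(1 − |Γ_s|)

VSWR ≈ 3.74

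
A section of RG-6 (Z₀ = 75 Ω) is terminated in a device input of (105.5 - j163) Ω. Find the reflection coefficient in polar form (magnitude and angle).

Γ = (Z_L − Z_0)/(Z_L + Z_0) = (30.5 − j163)/(180.5 − j163)
|Γ| = 166/243 = 0.682

Γ ≈ 0.682 ∠ -37.3°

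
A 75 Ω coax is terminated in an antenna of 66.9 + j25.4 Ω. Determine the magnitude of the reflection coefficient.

|Γ| ≈ 0.185

Γ = (Z_L − Z_0)/(Z_L + Z_0) = (-8.1 + j25.4)/(141.9 + j25.4)
|Γ| = 26.7/144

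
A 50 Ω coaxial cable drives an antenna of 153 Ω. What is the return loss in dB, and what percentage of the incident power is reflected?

RL ≈ 5.89 dB; 25.7% of incident power reflected

Γ = (153 − 50)/(153 + 50) = 0.507
RL = −20·log₁₀(0.507) = 5.89 dB
P_refl/P_inc = |Γ|² = 0.257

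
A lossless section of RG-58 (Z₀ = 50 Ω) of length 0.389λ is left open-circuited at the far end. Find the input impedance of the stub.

βl = 2π × 0.389 = 140°
tan(βl) = -0.838
For an open-circuited stub, Z_in = −jZ_0·cot(βl) = −jZ_0/tan(βl)

Z_in ≈ +j59.7 Ω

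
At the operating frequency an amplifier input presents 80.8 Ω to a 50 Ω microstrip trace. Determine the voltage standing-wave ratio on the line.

For a purely resistive load, VSWR = R_L/Z_0 or Z_0/R_L (whichever > 1) = 80.8/50

VSWR ≈ 1.62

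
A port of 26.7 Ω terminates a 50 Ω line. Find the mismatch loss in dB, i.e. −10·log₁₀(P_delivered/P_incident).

Γ = (26.7 − 50)/(26.7 + 50) = -0.304
|Γ|² = 0.0923, so P_del/P_inc = 1 − |Γ|² = 0.908
ML = −10·log₁₀(1 − |Γ|²)

mismatch loss ≈ 0.42 dB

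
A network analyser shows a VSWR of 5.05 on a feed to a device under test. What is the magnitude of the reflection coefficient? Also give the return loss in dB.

|Γ| ≈ 0.669; return loss ≈ 3.49 dB

|Γ| = (S − 1)/(S + 1) = (5.05 − 1)/(5.05 + 1) = 4.05/6.05
RL = −20·log₁₀|Γ| = −20·log₁₀(0.669)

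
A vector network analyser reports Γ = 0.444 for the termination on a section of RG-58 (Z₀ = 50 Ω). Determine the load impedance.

Z_L = Z_0·(1 + Γ)/(1 − Γ) = 50·(1.44)/(0.556)

Z_L ≈ 130 Ω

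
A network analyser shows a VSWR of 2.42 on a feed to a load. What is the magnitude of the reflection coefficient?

|Γ| ≈ 0.415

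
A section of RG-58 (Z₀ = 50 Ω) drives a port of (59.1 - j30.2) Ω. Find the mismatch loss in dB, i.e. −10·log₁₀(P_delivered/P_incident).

mismatch loss ≈ 0.351 dB

Γ = (9.1 − j30.2)/(109.1 − j30.2), |Γ| = 0.279
|Γ|² = 0.0776, so P_del/P_inc = 1 − |Γ|² = 0.922
ML = −10·log₁₀(1 − |Γ|²)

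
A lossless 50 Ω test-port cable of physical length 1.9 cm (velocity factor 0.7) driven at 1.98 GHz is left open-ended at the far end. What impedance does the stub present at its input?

λ = v/f = 0.7·c / 1.98 GHz = 0.106 m
βl = 2π·l/λ = 2π × 0.179 = 64.5°
tan(βl) = 2.1
For an open-ended stub, Z_in = −jZ_0·cot(βl) = −jZ_0/tan(βl)

Z_in ≈ −j23.9 Ω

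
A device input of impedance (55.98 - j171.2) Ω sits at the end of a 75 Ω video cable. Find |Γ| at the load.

Γ = (Z_L − Z_0)/(Z_L + Z_0) = (-19.02 − j171.2)/(131 − j171.2)
|Γ| = 172/216

|Γ| ≈ 0.799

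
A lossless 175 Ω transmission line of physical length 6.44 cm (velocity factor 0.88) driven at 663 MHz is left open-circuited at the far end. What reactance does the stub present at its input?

X_in ≈ -108 Ω (capacitive)

λ = v/f = 0.88·c / 663 MHz = 0.398 m
βl = 2π·l/λ = 2π × 0.162 = 58.2°
tan(βl) = 1.61
For an open-circuited stub, Z_in = −jZ_0·cot(βl) = −jZ_0/tan(βl)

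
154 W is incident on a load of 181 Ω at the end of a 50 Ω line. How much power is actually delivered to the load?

P_delivered ≈ 104 W

Γ = (181 − 50)/(181 + 50) = 0.567
|Γ|² = 0.322
P_refl = |Γ|²·P_inc = 49.5 W, P_del = (1 − |Γ|²)·P_inc = 104 W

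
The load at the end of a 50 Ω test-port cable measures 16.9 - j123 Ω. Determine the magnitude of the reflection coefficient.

|Γ| ≈ 0.91

Γ = (Z_L − Z_0)/(Z_L + Z_0) = (-33.1 − j123)/(66.9 − j123)
|Γ| = 127/140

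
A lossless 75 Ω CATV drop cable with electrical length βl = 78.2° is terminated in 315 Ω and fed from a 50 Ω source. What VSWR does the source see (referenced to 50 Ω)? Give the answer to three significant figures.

VSWR ≈ 2.96

tan(βl) = 4.79
Z_in = Z_0·(Z_L + jZ_0·tanβl)/(Z_0 + jZ_L·tanβl) = 18.6 − j14.7 Ω
Γ_s = (Z_in − Z_s)/(Z_in + Z_s) = (-31.4 − j14.7)/(68.6 − j14.7), |Γ_s| = 0.495
VSWR = (1 + |Γ_s|)/(1 − |Γ_s|)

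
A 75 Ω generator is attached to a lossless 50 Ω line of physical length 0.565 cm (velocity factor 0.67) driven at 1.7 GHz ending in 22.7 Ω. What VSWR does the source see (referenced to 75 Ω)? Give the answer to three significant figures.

λ = v/f = 0.67·c / 1.7 GHz = 0.118 m
βl = 2π·l/λ = 2π × 0.0478 = 17.2°
tan(βl) = 0.31
Z_in = Z_0·(Z_L + jZ_0·tanβl)/(Z_0 + jZ_L·tanβl) = 24.4 + j12.1 Ω
Γ_s = (Z_in − Z_s)/(Z_in + Z_s) = (-50.6 + j12.1)/(99.4 + j12.1), |Γ_s| = 0.52
VSWR = (1 + |Γ_s|)/(1 − |Γ_s|)

VSWR ≈ 3.16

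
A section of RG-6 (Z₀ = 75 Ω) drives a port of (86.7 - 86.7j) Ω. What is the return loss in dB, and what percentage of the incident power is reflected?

Γ = (11.7 − j86.7)/(161.7 − j86.7), |Γ| = 0.477
RL = −20·log₁₀(0.477) = 6.43 dB
P_refl/P_inc = |Γ|² = 0.227

RL ≈ 6.43 dB; 22.7% of incident power reflected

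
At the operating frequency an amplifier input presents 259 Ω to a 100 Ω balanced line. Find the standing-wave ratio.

For a purely resistive load, VSWR = R_L/Z_0 or Z_0/R_L (whichever > 1) = 259/100

VSWR ≈ 2.59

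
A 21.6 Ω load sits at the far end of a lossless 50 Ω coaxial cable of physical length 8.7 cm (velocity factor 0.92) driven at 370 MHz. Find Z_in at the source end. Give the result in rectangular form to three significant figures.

λ = v/f = 0.92·c / 370 MHz = 0.746 m
βl = 2π·l/λ = 2π × 0.117 = 42°
tan(βl) = tan(42°) = 0.9
Z_in = Z_0·(Z_L + jZ_0·tanβl)/(Z_0 + jZ_L·tanβl)
     = 50·(21.6 + j45)/(50 + j19.4)

Z_in ≈ 34 + j31.8 Ω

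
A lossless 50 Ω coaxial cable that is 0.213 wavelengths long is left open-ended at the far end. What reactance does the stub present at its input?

βl = 2π × 0.213 = 76.7°
tan(βl) = 4.22
For an open-ended stub, Z_in = −jZ_0·cot(βl) = −jZ_0/tan(βl)

X_in ≈ -11.8 Ω (capacitive)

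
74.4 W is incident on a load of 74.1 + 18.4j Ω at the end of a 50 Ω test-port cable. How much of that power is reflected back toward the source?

P_reflected ≈ 4.35 W

|Γ| = |(24.1 + j18.4)/(124.1 + j18.4)| = 0.242
|Γ|² = 0.0584
P_refl = |Γ|²·P_inc = 4.35 W, P_del = (1 − |Γ|²)·P_inc = 70.1 W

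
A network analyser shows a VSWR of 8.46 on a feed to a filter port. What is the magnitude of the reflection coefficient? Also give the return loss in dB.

|Γ| = (S − 1)/(S + 1) = (8.46 − 1)/(8.46 + 1) = 7.46/9.46
RL = −20·log₁₀|Γ| = −20·log₁₀(0.789)

|Γ| ≈ 0.789; return loss ≈ 2.06 dB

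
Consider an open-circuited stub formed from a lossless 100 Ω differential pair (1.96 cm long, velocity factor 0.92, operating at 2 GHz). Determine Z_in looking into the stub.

Z_in ≈ −j80.6 Ω

λ = v/f = 0.92·c / 2 GHz = 0.138 m
βl = 2π·l/λ = 2π × 0.142 = 51.1°
tan(βl) = 1.24
For an open-circuited stub, Z_in = −jZ_0·cot(βl) = −jZ_0/tan(βl)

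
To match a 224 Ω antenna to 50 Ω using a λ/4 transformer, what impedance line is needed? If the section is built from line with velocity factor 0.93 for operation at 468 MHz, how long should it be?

Z_qwt = √(Z_0·R_L) = √(50 × 224) = √11200
λ = 0.93·c/f = 0.596 m, so l = λ/4 = 0.149 m

Z_qwt ≈ 106 Ω; length ≈ 14.9 cm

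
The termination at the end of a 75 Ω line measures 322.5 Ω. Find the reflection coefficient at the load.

Γ = (Z_L − Z_0)/(Z_L + Z_0) = (322.5 − 75)/(322.5 + 75) = 247.5/397.5

Γ = 0.623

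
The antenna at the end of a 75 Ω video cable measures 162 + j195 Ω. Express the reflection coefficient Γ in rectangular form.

Γ = (Z_L − Z_0)/(Z_L + Z_0) = (87 + j195)/(237 + j195)

Γ ≈ 0.623 + j0.311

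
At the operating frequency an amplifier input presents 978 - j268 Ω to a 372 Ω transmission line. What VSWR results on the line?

VSWR ≈ 2.86

Γ = (Z_L − Z_0)/(Z_L + Z_0) = (606 − j268)/(1350 − j268)
|Γ| = 663/1380 = 0.481
VSWR = (1 + |Γ|)/(1 − |Γ|) = 1.48/0.519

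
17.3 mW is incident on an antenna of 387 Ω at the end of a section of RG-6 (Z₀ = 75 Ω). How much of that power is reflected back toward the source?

P_reflected ≈ 7.89 mW

Γ = (387 − 75)/(387 + 75) = 0.675
|Γ|² = 0.456
P_refl = |Γ|²·P_inc = 7.89 mW, P_del = (1 − |Γ|²)·P_inc = 9.41 mW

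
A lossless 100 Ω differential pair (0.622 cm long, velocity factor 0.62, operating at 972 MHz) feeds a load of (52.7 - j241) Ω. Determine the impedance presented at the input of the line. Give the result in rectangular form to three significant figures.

Z_in ≈ 24.3 − j149 Ω

λ = v/f = 0.62·c / 972 MHz = 0.191 m
βl = 2π·l/λ = 2π × 0.0325 = 11.7°
tan(βl) = tan(11.7°) = 0.207
Z_in = Z_0·(Z_L + jZ_0·tanβl)/(Z_0 + jZ_L·tanβl)
     = 100·(52.7 − j220)/(150 + j10.9)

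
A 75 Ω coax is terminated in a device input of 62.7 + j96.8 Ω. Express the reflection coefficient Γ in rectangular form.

Γ = (Z_L − Z_0)/(Z_L + Z_0) = (-12.3 + j96.8)/(137.7 + j96.8)

Γ ≈ 0.271 + j0.513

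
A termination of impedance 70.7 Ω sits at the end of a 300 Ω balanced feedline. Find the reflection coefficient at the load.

Γ = (Z_L − Z_0)/(Z_L + Z_0) = (70.7 − 300)/(70.7 + 300) = -229.3/370.7

Γ = -0.619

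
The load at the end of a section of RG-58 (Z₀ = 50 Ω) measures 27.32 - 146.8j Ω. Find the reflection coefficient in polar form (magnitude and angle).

Γ ≈ 0.895 ∠ -36.6°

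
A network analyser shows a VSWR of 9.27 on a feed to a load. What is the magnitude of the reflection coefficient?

|Γ| ≈ 0.805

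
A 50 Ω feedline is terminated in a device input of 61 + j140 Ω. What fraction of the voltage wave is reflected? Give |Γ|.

|Γ| ≈ 0.786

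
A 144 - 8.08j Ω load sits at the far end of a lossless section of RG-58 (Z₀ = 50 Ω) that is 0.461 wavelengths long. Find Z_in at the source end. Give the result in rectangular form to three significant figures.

βl = 2π × 0.461 = 166°
tan(βl) = tan(166°) = -0.25
Z_in = Z_0·(Z_L + jZ_0·tanβl)/(Z_0 + jZ_L·tanβl)
     = 50·(144 − j20.6)/(48 − j36)

Z_in ≈ 106 + j58.3 Ω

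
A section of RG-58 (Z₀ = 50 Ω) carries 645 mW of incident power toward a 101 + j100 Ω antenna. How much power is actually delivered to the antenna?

|Γ| = |(51 + j100)/(151 + j100)| = 0.62
|Γ|² = 0.384
P_refl = |Γ|²·P_inc = 248 mW, P_del = (1 − |Γ|²)·P_inc = 397 mW

P_delivered ≈ 397 mW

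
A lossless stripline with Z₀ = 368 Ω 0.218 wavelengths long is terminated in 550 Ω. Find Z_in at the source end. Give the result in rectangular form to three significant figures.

βl = 2π × 0.218 = 78.5°
tan(βl) = tan(78.5°) = 4.91
Z_in = Z_0·(Z_L + jZ_0·tanβl)/(Z_0 + jZ_L·tanβl)
     = 368·(550 + j1810)/(368 + j2700)

Z_in ≈ 252 − j40.7 Ω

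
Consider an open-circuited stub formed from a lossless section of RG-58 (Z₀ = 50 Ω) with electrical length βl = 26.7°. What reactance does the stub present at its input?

tan(βl) = 0.503
For an open-circuited stub, Z_in = −jZ_0·cot(βl) = −jZ_0/tan(βl)

X_in ≈ -99.4 Ω (capacitive)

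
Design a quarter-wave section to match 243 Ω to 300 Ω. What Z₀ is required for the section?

Z_qwt = √(Z_0·R_L) = √(300 × 243) = √72900

Z_qwt ≈ 270 Ω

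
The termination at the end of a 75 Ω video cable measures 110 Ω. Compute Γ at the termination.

Γ = (Z_L − Z_0)/(Z_L + Z_0) = (110 − 75)/(110 + 75) = 35/185

Γ = 0.189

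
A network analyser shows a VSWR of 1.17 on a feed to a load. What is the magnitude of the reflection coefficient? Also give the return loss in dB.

|Γ| = (S − 1)/(S + 1) = (1.17 − 1)/(1.17 + 1) = 0.17/2.17
RL = −20·log₁₀|Γ| = −20·log₁₀(0.0783)

|Γ| ≈ 0.0783; return loss ≈ 22.1 dB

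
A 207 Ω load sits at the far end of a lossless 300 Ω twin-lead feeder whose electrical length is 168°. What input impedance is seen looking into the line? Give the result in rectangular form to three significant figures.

Z_in ≈ 212 − j32.7 Ω

tan(βl) = tan(168°) = -0.213
Z_in = Z_0·(Z_L + jZ_0·tanβl)/(Z_0 + jZ_L·tanβl)
     = 300·(207 − j63.8)/(300 − j44)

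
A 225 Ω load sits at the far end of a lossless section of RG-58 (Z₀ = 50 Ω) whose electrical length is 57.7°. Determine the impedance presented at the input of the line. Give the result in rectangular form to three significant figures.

tan(βl) = tan(57.7°) = 1.58
Z_in = Z_0·(Z_L + jZ_0·tanβl)/(Z_0 + jZ_L·tanβl)
     = 50·(225 + j79.1)/(50 + j356)

Z_in ≈ 15.3 − j29.5 Ω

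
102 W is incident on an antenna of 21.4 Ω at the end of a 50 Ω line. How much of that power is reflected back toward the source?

P_reflected ≈ 16.4 W

Γ = (21.4 − 50)/(21.4 + 50) = -0.401
|Γ|² = 0.16
P_refl = |Γ|²·P_inc = 16.4 W, P_del = (1 − |Γ|²)·P_inc = 85.6 W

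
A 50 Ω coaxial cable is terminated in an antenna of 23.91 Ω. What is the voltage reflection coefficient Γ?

Γ = (Z_L − Z_0)/(Z_L + Z_0) = (23.91 − 50)/(23.91 + 50) = -26.09/73.91

Γ = -0.353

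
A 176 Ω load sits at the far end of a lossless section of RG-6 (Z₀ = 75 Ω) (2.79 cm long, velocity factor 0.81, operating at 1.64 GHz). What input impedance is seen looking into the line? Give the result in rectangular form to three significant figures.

Z_in ≈ 36.2 − j24.3 Ω

λ = v/f = 0.81·c / 1.64 GHz = 0.148 m
βl = 2π·l/λ = 2π × 0.188 = 67.8°
tan(βl) = tan(67.8°) = 2.45
Z_in = Z_0·(Z_L + jZ_0·tanβl)/(Z_0 + jZ_L·tanβl)
     = 75·(176 + j184)/(75 + j431)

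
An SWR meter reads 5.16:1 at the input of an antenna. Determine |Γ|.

|Γ| ≈ 0.675

|Γ| = (S − 1)/(S + 1) = (5.16 − 1)/(5.16 + 1) = 4.16/6.16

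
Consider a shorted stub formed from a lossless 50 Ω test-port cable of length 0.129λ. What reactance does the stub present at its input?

βl = 2π × 0.129 = 46.4°
tan(βl) = 1.05
For a shorted stub, Z_in = jZ_0·tan(βl)

X_in ≈ 52.6 Ω (inductive)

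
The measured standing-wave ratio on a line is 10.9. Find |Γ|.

|Γ| = (S − 1)/(S + 1) = (10.9 − 1)/(10.9 + 1) = 9.9/11.9

|Γ| ≈ 0.832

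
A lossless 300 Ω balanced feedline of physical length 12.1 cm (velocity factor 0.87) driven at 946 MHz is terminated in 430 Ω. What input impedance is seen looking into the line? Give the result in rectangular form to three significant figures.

λ = v/f = 0.87·c / 946 MHz = 0.276 m
βl = 2π·l/λ = 2π × 0.439 = 158°
tan(βl) = tan(158°) = -0.406
Z_in = Z_0·(Z_L + jZ_0·tanβl)/(Z_0 + jZ_L·tanβl)
     = 300·(430 − j122)/(300 − j175)

Z_in ≈ 374 + j96 Ω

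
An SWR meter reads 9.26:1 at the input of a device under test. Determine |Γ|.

|Γ| ≈ 0.805

|Γ| = (S − 1)/(S + 1) = (9.26 − 1)/(9.26 + 1) = 8.26/10.3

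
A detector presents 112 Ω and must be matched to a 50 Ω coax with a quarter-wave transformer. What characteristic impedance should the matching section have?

Z_qwt = √(Z_0·R_L) = √(50 × 112) = √5600

Z_qwt ≈ 74.8 Ω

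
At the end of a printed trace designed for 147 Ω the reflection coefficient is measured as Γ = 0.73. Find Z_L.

Z_L = Z_0·(1 + Γ)/(1 − Γ) = 147·(1.73)/(0.27)

Z_L ≈ 942 Ω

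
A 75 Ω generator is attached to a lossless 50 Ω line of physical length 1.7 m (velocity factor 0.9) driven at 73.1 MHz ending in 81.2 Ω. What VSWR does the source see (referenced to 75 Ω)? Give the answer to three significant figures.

VSWR ≈ 1.27

λ = v/f = 0.9·c / 73.1 MHz = 3.69 m
βl = 2π·l/λ = 2π × 0.46 = 166°
tan(βl) = -0.255
Z_in = Z_0·(Z_L + jZ_0·tanβl)/(Z_0 + jZ_L·tanβl) = 73.8 + j17.8 Ω
Γ_s = (Z_in − Z_s)/(Z_in + Z_s) = (-1.18 + j17.8)/(149 + j17.8), |Γ_s| = 0.119
VSWR = (1 + |Γ_s|)/(1 − |Γ_s|)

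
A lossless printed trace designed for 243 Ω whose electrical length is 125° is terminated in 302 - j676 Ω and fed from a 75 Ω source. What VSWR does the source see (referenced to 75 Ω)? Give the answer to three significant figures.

VSWR ≈ 17.4

tan(βl) = -1.43
Z_in = Z_0·(Z_L + jZ_0·tanβl)/(Z_0 + jZ_L·tanβl) = 76.6 + j298 Ω
Γ_s = (Z_in − Z_s)/(Z_in + Z_s) = (1.57 + j298)/(152 + j298), |Γ_s| = 0.892
VSWR = (1 + |Γ_s|)/(1 − |Γ_s|)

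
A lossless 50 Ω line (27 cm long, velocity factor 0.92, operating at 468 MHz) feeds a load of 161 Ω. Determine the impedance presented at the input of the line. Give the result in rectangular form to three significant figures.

λ = v/f = 0.92·c / 468 MHz = 0.59 m
βl = 2π·l/λ = 2π × 0.458 = 165°
tan(βl) = tan(165°) = -0.271
Z_in = Z_0·(Z_L + jZ_0·tanβl)/(Z_0 + jZ_L·tanβl)
     = 50·(161 − j13.6)/(50 − j43.7)

Z_in ≈ 98 + j72.1 Ω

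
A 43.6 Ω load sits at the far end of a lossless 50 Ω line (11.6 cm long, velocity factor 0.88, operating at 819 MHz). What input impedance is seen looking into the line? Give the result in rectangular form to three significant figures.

λ = v/f = 0.88·c / 819 MHz = 0.322 m
βl = 2π·l/λ = 2π × 0.36 = 130°
tan(βl) = tan(130°) = -1.21
Z_in = Z_0·(Z_L + jZ_0·tanβl)/(Z_0 + jZ_L·tanβl)
     = 50·(43.6 − j60.5)/(50 − j52.8)

Z_in ≈ 50.8 − j6.86 Ω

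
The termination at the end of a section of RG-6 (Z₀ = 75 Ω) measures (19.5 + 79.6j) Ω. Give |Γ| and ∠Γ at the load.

Γ ≈ 0.785 ∠ 84.8°

Γ = (Z_L − Z_0)/(Z_L + Z_0) = (-55.5 + j79.6)/(94.5 + j79.6)
|Γ| = 97/124 = 0.785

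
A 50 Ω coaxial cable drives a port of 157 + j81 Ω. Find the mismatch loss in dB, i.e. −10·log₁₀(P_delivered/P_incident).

Γ = (107 + j81)/(207 + j81), |Γ| = 0.604
|Γ|² = 0.365, so P_del/P_inc = 1 − |Γ|² = 0.635
ML = −10·log₁₀(1 − |Γ|²)

mismatch loss ≈ 1.97 dB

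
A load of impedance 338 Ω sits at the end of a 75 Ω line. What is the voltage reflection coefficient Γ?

Γ = (Z_L − Z_0)/(Z_L + Z_0) = (338 − 75)/(338 + 75) = 263/413

Γ = 0.637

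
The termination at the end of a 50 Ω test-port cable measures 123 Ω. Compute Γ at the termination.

Γ = 0.422

Γ = (Z_L − Z_0)/(Z_L + Z_0) = (123 − 50)/(123 + 50) = 73/173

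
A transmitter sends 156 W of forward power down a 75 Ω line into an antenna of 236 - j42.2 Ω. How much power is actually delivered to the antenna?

P_delivered ≈ 112 W

|Γ| = |(161 − j42.2)/(311 − j42.2)| = 0.53
|Γ|² = 0.281
P_refl = |Γ|²·P_inc = 43.9 W, P_del = (1 − |Γ|²)·P_inc = 112 W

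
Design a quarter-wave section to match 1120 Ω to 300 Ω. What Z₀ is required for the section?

Z_qwt ≈ 580 Ω

Z_qwt = √(Z_0·R_L) = √(300 × 1120) = √336000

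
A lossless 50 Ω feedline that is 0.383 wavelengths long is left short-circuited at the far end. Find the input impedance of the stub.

Z_in ≈ −j45.2 Ω

βl = 2π × 0.383 = 138°
tan(βl) = -0.904
For a short-circuited stub, Z_in = jZ_0·tan(βl)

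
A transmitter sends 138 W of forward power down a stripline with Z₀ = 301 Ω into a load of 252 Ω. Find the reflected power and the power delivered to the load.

P_reflected ≈ 1.08 W; P_delivered ≈ 137 W

Γ = (252 − 301)/(252 + 301) = -0.0886
|Γ|² = 0.00785
P_refl = |Γ|²·P_inc = 1.08 W, P_del = (1 − |Γ|²)·P_inc = 137 W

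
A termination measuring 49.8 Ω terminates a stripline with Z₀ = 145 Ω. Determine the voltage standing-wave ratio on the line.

Γ = (49.8 − 145)/(49.8 + 145) = -0.489
VSWR = (1 + 0.489)/(1 − 0.489)

VSWR ≈ 2.91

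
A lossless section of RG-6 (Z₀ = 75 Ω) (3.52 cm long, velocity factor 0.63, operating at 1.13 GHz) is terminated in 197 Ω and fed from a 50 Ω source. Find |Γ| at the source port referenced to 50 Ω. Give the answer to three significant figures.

λ = v/f = 0.63·c / 1.13 GHz = 0.167 m
βl = 2π·l/λ = 2π × 0.21 = 75.8°
tan(βl) = 3.94
Z_in = Z_0·(Z_L + jZ_0·tanβl)/(Z_0 + jZ_L·tanβl) = 30.1 − j16.1 Ω
Γ_s = (Z_in − Z_s)/(Z_in + Z_s) = (-19.9 − j16.1)/(80.1 − j16.1), |Γ_s| = 0.313

|Γ| ≈ 0.313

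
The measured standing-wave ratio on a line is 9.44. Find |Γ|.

|Γ| = (S − 1)/(S + 1) = (9.44 − 1)/(9.44 + 1) = 8.44/10.4

|Γ| ≈ 0.808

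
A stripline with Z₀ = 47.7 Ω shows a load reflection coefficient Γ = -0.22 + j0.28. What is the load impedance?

Z_L ≈ 26.6 + j17 Ω

Z_L = Z_0·(1 + Γ)/(1 − Γ) = 47.7·(0.78 + j0.28)/(1.22 − j0.28)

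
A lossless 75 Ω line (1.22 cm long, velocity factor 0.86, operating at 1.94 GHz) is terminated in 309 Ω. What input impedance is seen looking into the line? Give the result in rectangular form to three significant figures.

Z_in ≈ 53.8 − j95.3 Ω

λ = v/f = 0.86·c / 1.94 GHz = 0.133 m
βl = 2π·l/λ = 2π × 0.0917 = 33°
tan(βl) = tan(33°) = 0.65
Z_in = Z_0·(Z_L + jZ_0·tanβl)/(Z_0 + jZ_L·tanβl)
     = 75·(309 + j48.8)/(75 + j201)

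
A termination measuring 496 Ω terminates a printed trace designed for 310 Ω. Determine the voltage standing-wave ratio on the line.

Γ = (496 − 310)/(496 + 310) = 0.231
VSWR = (1 + 0.231)/(1 − 0.231)

VSWR ≈ 1.6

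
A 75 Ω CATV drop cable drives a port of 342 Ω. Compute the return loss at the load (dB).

RL ≈ 3.87 dB

Γ = (342 − 75)/(342 + 75) = 0.64
RL = −20·log₁₀|Γ| = −20·log₁₀(0.64)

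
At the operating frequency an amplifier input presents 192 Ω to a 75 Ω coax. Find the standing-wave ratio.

VSWR ≈ 2.56

For a purely resistive load, VSWR = R_L/Z_0 or Z_0/R_L (whichever > 1) = 192/75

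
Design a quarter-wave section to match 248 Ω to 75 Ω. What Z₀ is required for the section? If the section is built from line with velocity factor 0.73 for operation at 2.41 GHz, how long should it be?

Z_qwt ≈ 136 Ω; length ≈ 2.27 cm

Z_qwt = √(Z_0·R_L) = √(75 × 248) = √18600
λ = 0.73·c/f = 0.0909 m, so l = λ/4 = 0.0227 m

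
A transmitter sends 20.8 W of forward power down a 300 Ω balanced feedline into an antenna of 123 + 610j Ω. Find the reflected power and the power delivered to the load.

|Γ| = |(-177 + j610)/(423 + j610)| = 0.856
|Γ|² = 0.732
P_refl = |Γ|²·P_inc = 15.2 W, P_del = (1 − |Γ|²)·P_inc = 5.57 W

P_reflected ≈ 15.2 W; P_delivered ≈ 5.57 W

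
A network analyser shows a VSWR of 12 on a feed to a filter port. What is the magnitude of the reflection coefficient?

|Γ| ≈ 0.846

|Γ| = (S − 1)/(S + 1) = (12 − 1)/(12 + 1) = 11/13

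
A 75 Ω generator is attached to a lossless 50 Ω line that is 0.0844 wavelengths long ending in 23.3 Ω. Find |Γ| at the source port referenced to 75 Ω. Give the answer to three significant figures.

βl = 2π × 0.0844 = 30.4°
tan(βl) = 0.586
Z_in = Z_0·(Z_L + jZ_0·tanβl)/(Z_0 + jZ_L·tanβl) = 29.1 + j21.4 Ω
Γ_s = (Z_in − Z_s)/(Z_in + Z_s) = (-45.9 + j21.4)/(104 + j21.4), |Γ_s| = 0.476

|Γ| ≈ 0.476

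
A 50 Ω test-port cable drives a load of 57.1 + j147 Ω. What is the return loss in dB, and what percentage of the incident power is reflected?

Γ = (7.1 + j147)/(107.1 + j147), |Γ| = 0.809
RL = −20·log₁₀(0.809) = 1.84 dB
P_refl/P_inc = |Γ|² = 0.655

RL ≈ 1.84 dB; 65.5% of incident power reflected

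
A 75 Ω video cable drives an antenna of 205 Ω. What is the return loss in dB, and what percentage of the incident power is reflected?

Γ = (205 − 75)/(205 + 75) = 0.464
RL = −20·log₁₀(0.464) = 6.66 dB
P_refl/P_inc = |Γ|² = 0.216

RL ≈ 6.66 dB; 21.6% of incident power reflected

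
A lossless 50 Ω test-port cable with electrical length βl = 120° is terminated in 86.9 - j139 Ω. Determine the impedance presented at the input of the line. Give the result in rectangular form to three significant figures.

tan(βl) = tan(120°) = -1.73
Z_in = Z_0·(Z_L + jZ_0·tanβl)/(Z_0 + jZ_L·tanβl)
     = 50·(86.9 − j226)/(-191 − j151)

Z_in ≈ 14.7 + j47.5 Ω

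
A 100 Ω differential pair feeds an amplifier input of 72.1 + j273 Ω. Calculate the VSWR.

VSWR ≈ 12.4

Γ = (Z_L − Z_0)/(Z_L + Z_0) = (-27.9 + j273)/(172.1 + j273)
|Γ| = 274/323 = 0.85
VSWR = (1 + |Γ|)/(1 − |Γ|) = 1.85/0.15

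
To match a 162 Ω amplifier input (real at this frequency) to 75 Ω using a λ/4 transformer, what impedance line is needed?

Z_qwt = √(Z_0·R_L) = √(75 × 162) = √12150

Z_qwt ≈ 110 Ω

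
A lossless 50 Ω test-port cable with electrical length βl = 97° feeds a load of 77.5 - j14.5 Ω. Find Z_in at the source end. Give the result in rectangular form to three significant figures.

Z_in ≈ 32.4 + j9.63 Ω

tan(βl) = tan(97°) = -8.14
Z_in = Z_0·(Z_L + jZ_0·tanβl)/(Z_0 + jZ_L·tanβl)
     = 50·(77.5 − j422)/(-68.1 − j631)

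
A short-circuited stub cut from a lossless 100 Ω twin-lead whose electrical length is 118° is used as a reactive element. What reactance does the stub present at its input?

tan(βl) = -1.88
For a short-circuited stub, Z_in = jZ_0·tan(βl)

X_in ≈ -188 Ω (capacitive)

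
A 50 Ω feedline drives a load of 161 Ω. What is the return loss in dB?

RL ≈ 5.58 dB

Γ = (161 − 50)/(161 + 50) = 0.526
RL = −20·log₁₀|Γ| = −20·log₁₀(0.526)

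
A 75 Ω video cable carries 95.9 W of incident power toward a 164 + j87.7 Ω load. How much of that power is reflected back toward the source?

|Γ| = |(89 + j87.7)/(239 + j87.7)| = 0.491
|Γ|² = 0.241
P_refl = |Γ|²·P_inc = 23.1 W, P_del = (1 − |Γ|²)·P_inc = 72.8 W

P_reflected ≈ 23.1 W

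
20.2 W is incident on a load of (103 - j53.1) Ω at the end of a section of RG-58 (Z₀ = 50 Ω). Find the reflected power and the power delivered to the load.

P_reflected ≈ 4.33 W; P_delivered ≈ 15.9 W

|Γ| = |(53 − j53.1)/(153 − j53.1)| = 0.463
|Γ|² = 0.215
P_refl = |Γ|²·P_inc = 4.33 W, P_del = (1 − |Γ|²)·P_inc = 15.9 W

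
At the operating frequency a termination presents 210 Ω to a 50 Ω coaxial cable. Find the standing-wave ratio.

VSWR ≈ 4.2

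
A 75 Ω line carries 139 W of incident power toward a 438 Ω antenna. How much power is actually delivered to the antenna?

Γ = (438 − 75)/(438 + 75) = 0.708
|Γ|² = 0.501
P_refl = |Γ|²·P_inc = 69.6 W, P_del = (1 − |Γ|²)·P_inc = 69.4 W

P_delivered ≈ 69.4 W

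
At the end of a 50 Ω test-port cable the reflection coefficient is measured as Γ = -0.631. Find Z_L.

Z_L ≈ 11.3 Ω

Z_L = Z_0·(1 + Γ)/(1 − Γ) = 50·(0.369)/(1.63)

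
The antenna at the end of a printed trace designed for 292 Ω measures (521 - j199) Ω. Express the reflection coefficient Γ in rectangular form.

Γ ≈ 0.322 − j0.166

Γ = (Z_L − Z_0)/(Z_L + Z_0) = (229 − j199)/(813 − j199)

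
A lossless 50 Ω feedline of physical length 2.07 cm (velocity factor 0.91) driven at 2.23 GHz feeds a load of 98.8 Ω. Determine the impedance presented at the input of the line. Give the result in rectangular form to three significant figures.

Z_in ≈ 30.7 − j19.2 Ω

λ = v/f = 0.91·c / 2.23 GHz = 0.122 m
βl = 2π·l/λ = 2π × 0.169 = 60.9°
tan(βl) = tan(60.9°) = 1.79
Z_in = Z_0·(Z_L + jZ_0·tanβl)/(Z_0 + jZ_L·tanβl)
     = 50·(98.8 + j89.7)/(50 + j177)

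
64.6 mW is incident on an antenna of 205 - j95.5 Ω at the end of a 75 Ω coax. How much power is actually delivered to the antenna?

|Γ| = |(130 − j95.5)/(280 − j95.5)| = 0.545
|Γ|² = 0.297
P_refl = |Γ|²·P_inc = 19.2 mW, P_del = (1 − |Γ|²)·P_inc = 45.4 mW

P_delivered ≈ 45.4 mW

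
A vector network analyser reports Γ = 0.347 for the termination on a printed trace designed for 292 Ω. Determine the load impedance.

Z_L = Z_0·(1 + Γ)/(1 − Γ) = 292·(1.35)/(0.653)

Z_L ≈ 602 Ω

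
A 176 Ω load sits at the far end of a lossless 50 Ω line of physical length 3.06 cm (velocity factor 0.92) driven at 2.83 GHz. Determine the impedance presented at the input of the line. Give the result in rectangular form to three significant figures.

Z_in ≈ 16.5 + j19.2 Ω

λ = v/f = 0.92·c / 2.83 GHz = 0.0975 m
βl = 2π·l/λ = 2π × 0.314 = 113°
tan(βl) = tan(113°) = -2.36
Z_in = Z_0·(Z_L + jZ_0·tanβl)/(Z_0 + jZ_L·tanβl)
     = 50·(176 − j118)/(50 − j416)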